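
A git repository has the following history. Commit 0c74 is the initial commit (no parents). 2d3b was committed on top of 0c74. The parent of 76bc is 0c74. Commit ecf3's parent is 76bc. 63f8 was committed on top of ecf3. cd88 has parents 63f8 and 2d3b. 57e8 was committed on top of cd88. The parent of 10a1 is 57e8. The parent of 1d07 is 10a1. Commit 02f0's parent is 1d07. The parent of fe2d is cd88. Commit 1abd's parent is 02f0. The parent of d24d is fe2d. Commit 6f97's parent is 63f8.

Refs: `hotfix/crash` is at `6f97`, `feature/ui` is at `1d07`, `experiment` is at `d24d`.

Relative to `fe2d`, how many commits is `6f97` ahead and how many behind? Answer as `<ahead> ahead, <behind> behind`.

1 ahead, 3 behind

Reachable from 6f97: {0c74, 63f8, 6f97, 76bc, ecf3}.
Reachable from fe2d: {0c74, 2d3b, 63f8, 76bc, cd88, ecf3, fe2d}.
Only in 6f97's history (ahead): {6f97} — 1.
Only in fe2d's history (behind): {2d3b, cd88, fe2d} — 3.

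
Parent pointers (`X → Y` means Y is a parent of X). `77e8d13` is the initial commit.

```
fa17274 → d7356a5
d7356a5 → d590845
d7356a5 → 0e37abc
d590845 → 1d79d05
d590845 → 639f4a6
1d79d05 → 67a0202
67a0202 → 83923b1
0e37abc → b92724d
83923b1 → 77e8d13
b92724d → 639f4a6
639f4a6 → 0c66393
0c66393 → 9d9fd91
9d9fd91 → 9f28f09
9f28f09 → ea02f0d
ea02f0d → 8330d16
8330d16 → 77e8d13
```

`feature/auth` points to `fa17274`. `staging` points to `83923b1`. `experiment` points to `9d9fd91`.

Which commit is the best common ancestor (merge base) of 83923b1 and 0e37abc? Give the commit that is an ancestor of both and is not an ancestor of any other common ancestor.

Ancestors of 83923b1: {77e8d13, 83923b1}.
Ancestors of 0e37abc: {0c66393, 0e37abc, 639f4a6, 77e8d13, 8330d16, 9d9fd91, 9f28f09, b92724d, ea02f0d}.
Common ancestors: {77e8d13}.
The only common ancestor is 77e8d13, so it is the merge base.

77e8d13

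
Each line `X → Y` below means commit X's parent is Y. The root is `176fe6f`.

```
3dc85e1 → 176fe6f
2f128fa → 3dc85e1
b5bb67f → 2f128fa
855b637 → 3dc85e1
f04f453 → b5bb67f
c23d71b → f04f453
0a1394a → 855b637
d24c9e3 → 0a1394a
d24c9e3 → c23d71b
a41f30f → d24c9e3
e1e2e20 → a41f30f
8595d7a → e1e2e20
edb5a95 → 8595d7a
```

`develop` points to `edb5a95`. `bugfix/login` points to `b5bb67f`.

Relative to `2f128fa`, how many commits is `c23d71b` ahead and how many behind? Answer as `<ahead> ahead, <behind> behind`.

3 ahead, 0 behind

Reachable from c23d71b: {176fe6f, 2f128fa, 3dc85e1, b5bb67f, c23d71b, f04f453}.
Reachable from 2f128fa: {176fe6f, 2f128fa, 3dc85e1}.
Only in c23d71b's history (ahead): {b5bb67f, c23d71b, f04f453} — 3.
Only in 2f128fa's history (behind): {} — 0.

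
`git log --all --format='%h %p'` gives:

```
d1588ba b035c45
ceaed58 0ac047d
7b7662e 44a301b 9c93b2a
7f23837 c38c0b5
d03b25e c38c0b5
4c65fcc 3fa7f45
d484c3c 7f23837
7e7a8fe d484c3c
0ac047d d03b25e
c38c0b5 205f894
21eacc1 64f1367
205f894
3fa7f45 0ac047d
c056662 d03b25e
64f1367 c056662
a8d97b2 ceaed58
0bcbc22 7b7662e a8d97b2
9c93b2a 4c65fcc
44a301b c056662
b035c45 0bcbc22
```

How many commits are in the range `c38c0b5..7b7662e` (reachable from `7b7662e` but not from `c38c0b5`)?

8

Reachable from 7b7662e: {0ac047d, 205f894, 3fa7f45, 44a301b, 4c65fcc, 7b7662e, 9c93b2a, c056662, c38c0b5, d03b25e}.
Reachable from c38c0b5: {205f894, c38c0b5}.
In 7b7662e's history but not c38c0b5's: {0ac047d, 3fa7f45, 44a301b, 4c65fcc, 7b7662e, 9c93b2a, c056662, d03b25e} — 8 commits.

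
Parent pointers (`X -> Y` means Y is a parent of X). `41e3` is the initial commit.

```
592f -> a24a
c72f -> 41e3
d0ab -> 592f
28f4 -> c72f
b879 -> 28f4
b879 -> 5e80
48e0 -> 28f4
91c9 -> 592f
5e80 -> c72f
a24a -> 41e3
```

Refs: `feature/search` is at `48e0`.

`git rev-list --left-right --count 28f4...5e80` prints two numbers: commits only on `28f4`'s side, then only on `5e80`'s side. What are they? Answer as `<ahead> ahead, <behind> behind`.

Reachable from 28f4: {28f4, 41e3, c72f}.
Reachable from 5e80: {41e3, 5e80, c72f}.
Only in 28f4's history (ahead): {28f4} — 1.
Only in 5e80's history (behind): {5e80} — 1.

1 ahead, 1 behind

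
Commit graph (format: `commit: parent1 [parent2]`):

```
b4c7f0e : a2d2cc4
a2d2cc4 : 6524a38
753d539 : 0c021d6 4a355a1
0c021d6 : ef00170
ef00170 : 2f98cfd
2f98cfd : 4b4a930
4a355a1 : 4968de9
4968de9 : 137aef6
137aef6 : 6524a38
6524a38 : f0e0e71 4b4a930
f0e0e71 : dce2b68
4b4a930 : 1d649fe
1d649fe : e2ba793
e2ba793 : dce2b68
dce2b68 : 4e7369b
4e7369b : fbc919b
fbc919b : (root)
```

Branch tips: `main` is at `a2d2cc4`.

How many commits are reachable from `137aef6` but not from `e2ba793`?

5

Reachable from 137aef6: {137aef6, 1d649fe, 4b4a930, 4e7369b, 6524a38, dce2b68, e2ba793, f0e0e71, fbc919b}.
Reachable from e2ba793: {4e7369b, dce2b68, e2ba793, fbc919b}.
In 137aef6's history but not e2ba793's: {137aef6, 1d649fe, 4b4a930, 6524a38, f0e0e71} — 5 commits.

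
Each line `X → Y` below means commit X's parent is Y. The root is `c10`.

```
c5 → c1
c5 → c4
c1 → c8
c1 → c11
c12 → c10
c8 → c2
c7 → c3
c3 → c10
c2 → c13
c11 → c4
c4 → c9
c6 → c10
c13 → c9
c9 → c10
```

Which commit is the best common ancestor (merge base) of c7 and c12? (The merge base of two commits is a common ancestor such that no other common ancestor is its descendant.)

Ancestors of c7: {c10, c3, c7}.
Ancestors of c12: {c10, c12}.
Common ancestors: {c10}.
The only common ancestor is c10, so it is the merge base.

c10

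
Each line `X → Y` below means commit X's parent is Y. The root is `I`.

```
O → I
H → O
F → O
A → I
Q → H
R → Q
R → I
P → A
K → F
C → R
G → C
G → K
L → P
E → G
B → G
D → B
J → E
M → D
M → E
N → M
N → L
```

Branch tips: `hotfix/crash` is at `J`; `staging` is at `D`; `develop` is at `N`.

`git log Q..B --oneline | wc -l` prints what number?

6

Reachable from B: {B, C, F, G, H, I, K, O, Q, R}.
Reachable from Q: {H, I, O, Q}.
In B's history but not Q's: {B, C, F, G, K, R} — 6 commits.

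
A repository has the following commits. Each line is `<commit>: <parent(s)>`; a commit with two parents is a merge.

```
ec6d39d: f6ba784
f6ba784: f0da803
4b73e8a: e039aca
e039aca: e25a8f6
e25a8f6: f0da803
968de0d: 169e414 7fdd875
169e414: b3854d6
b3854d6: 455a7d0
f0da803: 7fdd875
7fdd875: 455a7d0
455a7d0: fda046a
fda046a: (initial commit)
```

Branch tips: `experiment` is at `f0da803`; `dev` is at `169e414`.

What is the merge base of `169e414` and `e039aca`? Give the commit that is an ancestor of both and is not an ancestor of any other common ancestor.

455a7d0

Ancestors of 169e414: {169e414, 455a7d0, b3854d6, fda046a}.
Ancestors of e039aca: {455a7d0, 7fdd875, e039aca, e25a8f6, f0da803, fda046a}.
Common ancestors: {455a7d0, fda046a}.
Among these, 455a7d0 is not an ancestor of any other common ancestor — it is the merge base.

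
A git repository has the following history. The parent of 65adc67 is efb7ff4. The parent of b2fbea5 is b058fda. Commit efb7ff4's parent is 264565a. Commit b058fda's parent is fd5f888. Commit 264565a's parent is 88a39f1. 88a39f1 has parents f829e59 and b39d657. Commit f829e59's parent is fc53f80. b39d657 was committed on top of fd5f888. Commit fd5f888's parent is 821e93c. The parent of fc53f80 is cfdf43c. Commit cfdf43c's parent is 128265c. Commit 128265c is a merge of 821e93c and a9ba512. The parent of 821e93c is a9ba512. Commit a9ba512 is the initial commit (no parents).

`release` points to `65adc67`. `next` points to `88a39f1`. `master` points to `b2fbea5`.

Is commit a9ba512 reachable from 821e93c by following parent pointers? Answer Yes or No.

Ancestors of 821e93c (commits reachable by following parents): {821e93c, a9ba512}.
a9ba512 is in that set, so it is an ancestor of 821e93c.

Yes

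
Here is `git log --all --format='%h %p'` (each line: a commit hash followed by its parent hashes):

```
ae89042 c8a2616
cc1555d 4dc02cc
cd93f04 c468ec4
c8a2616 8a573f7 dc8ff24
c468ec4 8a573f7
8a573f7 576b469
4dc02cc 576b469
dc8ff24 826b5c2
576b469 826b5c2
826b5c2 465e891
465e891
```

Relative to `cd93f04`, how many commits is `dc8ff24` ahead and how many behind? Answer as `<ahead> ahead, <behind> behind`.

Reachable from dc8ff24: {465e891, 826b5c2, dc8ff24}.
Reachable from cd93f04: {465e891, 576b469, 826b5c2, 8a573f7, c468ec4, cd93f04}.
Only in dc8ff24's history (ahead): {dc8ff24} — 1.
Only in cd93f04's history (behind): {576b469, 8a573f7, c468ec4, cd93f04} — 4.

1 ahead, 4 behind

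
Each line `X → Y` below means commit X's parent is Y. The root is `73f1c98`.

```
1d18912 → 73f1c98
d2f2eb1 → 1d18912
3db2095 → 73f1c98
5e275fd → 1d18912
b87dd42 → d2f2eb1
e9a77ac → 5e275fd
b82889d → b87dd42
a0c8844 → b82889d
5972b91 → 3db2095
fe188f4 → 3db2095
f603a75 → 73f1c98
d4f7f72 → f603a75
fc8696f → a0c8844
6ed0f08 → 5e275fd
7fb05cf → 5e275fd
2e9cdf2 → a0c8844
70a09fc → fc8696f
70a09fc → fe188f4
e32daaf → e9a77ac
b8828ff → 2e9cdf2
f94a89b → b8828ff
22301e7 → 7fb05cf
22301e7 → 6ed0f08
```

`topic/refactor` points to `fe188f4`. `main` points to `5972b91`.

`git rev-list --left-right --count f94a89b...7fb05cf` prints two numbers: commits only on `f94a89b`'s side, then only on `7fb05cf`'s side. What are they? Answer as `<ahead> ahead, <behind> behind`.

Reachable from f94a89b: {1d18912, 2e9cdf2, 73f1c98, a0c8844, b82889d, b87dd42, b8828ff, d2f2eb1, f94a89b}.
Reachable from 7fb05cf: {1d18912, 5e275fd, 73f1c98, 7fb05cf}.
Only in f94a89b's history (ahead): {2e9cdf2, a0c8844, b82889d, b87dd42, b8828ff, d2f2eb1, f94a89b} — 7.
Only in 7fb05cf's history (behind): {5e275fd, 7fb05cf} — 2.

7 ahead, 2 behind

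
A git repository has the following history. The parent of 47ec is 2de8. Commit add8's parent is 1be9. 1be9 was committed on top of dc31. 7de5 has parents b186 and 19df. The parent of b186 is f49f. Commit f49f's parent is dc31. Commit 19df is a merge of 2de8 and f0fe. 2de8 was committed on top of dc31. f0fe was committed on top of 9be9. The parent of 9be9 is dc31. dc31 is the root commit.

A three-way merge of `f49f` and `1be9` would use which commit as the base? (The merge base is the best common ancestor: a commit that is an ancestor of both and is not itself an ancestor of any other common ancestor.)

dc31

Ancestors of f49f: {dc31, f49f}.
Ancestors of 1be9: {1be9, dc31}.
Common ancestors: {dc31}.
The only common ancestor is dc31, so it is the merge base.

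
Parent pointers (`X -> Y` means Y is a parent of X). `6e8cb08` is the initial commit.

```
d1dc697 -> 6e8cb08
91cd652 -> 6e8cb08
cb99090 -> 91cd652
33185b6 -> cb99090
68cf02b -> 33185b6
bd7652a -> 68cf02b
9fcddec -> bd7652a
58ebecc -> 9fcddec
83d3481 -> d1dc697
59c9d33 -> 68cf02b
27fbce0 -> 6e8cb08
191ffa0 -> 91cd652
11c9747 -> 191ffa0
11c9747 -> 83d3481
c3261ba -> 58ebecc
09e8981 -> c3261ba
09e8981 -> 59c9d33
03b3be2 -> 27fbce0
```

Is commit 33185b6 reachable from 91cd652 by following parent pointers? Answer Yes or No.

No

Ancestors of 91cd652: {6e8cb08, 91cd652}.
33185b6 is not in that set, so it is not an ancestor of 91cd652.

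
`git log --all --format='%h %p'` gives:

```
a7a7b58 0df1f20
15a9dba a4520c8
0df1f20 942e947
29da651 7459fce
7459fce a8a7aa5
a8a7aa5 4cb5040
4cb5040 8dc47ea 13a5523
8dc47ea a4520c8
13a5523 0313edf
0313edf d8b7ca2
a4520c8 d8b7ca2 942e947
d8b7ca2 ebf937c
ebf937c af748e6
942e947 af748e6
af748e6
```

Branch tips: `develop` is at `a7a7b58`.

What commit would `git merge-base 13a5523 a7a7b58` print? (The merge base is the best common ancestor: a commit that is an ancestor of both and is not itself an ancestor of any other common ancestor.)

af748e6

Ancestors of 13a5523: {0313edf, 13a5523, af748e6, d8b7ca2, ebf937c}.
Ancestors of a7a7b58: {0df1f20, 942e947, a7a7b58, af748e6}.
Common ancestors: {af748e6}.
The only common ancestor is af748e6, so it is the merge base.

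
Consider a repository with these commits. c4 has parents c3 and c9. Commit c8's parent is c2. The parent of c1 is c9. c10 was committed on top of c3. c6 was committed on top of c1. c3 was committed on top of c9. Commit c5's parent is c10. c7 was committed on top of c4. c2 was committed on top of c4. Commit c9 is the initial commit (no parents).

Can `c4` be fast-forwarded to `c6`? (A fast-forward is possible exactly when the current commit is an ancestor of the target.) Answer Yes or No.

A fast-forward from c4 to c6 is possible iff c4 is an ancestor of c6.
Ancestors of c6: {c1, c6, c9}.
c4 is not among them, so fast-forward is not possible.

No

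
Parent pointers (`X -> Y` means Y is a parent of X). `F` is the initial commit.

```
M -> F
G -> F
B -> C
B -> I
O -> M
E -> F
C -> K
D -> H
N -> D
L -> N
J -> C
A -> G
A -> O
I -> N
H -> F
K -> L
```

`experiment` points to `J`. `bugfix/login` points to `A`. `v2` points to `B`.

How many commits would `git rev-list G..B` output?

Reachable from B: {B, C, D, F, H, I, K, L, N}.
Reachable from G: {F, G}.
In B's history but not G's: {B, C, D, H, I, K, L, N} — 8 commits.

8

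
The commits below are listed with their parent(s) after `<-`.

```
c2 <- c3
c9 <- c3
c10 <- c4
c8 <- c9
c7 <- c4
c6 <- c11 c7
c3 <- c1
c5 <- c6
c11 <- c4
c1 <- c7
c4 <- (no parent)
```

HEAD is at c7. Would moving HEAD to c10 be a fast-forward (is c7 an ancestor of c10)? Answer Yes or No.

A fast-forward from c7 to c10 is possible iff c7 is an ancestor of c10.
Ancestors of c10: {c10, c4}.
c7 is not among them, so fast-forward is not possible.

No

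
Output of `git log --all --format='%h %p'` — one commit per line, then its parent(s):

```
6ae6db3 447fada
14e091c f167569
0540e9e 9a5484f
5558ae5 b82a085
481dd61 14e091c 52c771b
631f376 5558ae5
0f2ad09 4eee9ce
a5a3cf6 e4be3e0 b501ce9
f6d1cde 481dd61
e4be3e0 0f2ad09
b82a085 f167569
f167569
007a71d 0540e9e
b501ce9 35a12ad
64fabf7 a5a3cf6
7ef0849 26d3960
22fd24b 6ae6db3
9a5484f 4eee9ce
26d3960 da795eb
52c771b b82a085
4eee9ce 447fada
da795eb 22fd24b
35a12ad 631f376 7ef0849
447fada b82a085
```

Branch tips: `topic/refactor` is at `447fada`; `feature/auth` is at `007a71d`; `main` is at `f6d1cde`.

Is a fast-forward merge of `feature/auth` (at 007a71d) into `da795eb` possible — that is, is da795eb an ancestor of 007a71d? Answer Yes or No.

No

A fast-forward from da795eb to 007a71d is possible iff da795eb is an ancestor of 007a71d.
Ancestors of 007a71d: {007a71d, 0540e9e, 447fada, 4eee9ce, 9a5484f, b82a085, f167569}.
da795eb is not among them, so fast-forward is not possible.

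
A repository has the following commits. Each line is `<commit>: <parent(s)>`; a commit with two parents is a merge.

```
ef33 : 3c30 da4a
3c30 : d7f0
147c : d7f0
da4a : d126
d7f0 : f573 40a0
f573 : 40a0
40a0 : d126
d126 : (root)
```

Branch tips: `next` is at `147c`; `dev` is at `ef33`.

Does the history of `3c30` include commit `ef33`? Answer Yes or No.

Ancestors of 3c30: {3c30, 40a0, d126, d7f0, f573}.
ef33 is not in that set, so it is not an ancestor of 3c30.

No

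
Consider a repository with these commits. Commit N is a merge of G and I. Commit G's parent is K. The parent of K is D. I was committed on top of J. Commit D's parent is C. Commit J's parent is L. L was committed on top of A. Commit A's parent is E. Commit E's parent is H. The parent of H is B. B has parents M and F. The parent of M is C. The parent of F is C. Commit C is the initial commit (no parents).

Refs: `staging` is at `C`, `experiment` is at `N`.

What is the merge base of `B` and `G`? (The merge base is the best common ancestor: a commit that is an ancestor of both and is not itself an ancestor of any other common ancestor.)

Ancestors of B: {B, C, F, M}.
Ancestors of G: {C, D, G, K}.
Common ancestors: {C}.
The only common ancestor is C, so it is the merge base.

C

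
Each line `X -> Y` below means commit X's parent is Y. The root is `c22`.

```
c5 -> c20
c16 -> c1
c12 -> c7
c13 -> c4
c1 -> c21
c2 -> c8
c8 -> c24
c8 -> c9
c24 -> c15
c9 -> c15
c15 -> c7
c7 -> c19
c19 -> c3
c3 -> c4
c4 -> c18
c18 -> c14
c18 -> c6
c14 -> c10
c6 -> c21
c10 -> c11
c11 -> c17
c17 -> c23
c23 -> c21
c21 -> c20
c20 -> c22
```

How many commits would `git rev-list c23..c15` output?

Reachable from c15: {c10, c11, c14, c15, c17, c18, c19, c20, c21, c22, c23, c3, c4, c6, c7}.
Reachable from c23: {c20, c21, c22, c23}.
In c15's history but not c23's: {c10, c11, c14, c15, c17, c18, c19, c3, c4, c6, c7} — 11 commits.

11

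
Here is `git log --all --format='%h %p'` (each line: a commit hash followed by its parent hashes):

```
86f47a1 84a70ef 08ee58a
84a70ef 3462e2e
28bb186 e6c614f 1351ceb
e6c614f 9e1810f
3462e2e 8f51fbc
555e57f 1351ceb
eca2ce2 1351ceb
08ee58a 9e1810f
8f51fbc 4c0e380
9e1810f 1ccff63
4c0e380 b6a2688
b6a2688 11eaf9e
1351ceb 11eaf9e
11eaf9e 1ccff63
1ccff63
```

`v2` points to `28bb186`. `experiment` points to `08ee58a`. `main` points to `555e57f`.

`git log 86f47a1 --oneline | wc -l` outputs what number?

Walking parent pointers from 86f47a1: reachable set = {08ee58a, 11eaf9e, 1ccff63, 3462e2e, 4c0e380, 84a70ef, 86f47a1, 8f51fbc, 9e1810f, b6a2688}.
That is 10 commits.

10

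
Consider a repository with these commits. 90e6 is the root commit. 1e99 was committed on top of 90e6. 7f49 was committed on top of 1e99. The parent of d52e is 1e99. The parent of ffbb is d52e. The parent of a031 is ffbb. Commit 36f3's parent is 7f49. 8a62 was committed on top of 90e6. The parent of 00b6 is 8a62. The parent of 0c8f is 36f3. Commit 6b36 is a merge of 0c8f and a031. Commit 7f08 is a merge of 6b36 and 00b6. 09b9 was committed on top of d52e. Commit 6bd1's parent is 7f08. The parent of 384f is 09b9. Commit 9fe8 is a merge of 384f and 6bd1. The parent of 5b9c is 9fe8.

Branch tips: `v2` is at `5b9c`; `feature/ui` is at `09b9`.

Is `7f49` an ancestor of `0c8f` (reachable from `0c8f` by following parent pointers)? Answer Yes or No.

Ancestors of 0c8f (commits reachable by following parents): {0c8f, 1e99, 36f3, 7f49, 90e6}.
7f49 is in that set, so it is an ancestor of 0c8f.

Yes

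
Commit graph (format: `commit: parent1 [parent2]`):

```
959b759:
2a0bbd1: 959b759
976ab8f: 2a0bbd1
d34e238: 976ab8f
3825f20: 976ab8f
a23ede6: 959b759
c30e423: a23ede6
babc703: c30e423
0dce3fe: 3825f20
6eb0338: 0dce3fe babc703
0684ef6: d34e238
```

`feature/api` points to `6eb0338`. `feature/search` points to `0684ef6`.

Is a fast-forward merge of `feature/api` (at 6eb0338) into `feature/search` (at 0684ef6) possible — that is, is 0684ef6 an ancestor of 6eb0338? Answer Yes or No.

No

A fast-forward from 0684ef6 to 6eb0338 is possible iff 0684ef6 is an ancestor of 6eb0338.
Ancestors of 6eb0338: {0dce3fe, 2a0bbd1, 3825f20, 6eb0338, 959b759, 976ab8f, a23ede6, babc703, c30e423}.
0684ef6 is not among them, so fast-forward is not possible.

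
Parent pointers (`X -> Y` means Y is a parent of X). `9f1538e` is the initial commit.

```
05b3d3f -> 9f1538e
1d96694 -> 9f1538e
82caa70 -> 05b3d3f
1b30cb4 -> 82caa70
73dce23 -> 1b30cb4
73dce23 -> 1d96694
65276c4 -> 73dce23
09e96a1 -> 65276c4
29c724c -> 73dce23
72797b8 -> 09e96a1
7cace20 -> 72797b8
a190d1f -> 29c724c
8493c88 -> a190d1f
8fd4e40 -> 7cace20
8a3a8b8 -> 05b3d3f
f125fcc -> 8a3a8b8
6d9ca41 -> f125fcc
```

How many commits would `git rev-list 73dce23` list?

Walking parent pointers from 73dce23: reachable set = {05b3d3f, 1b30cb4, 1d96694, 73dce23, 82caa70, 9f1538e}.
That is 6 commits.

6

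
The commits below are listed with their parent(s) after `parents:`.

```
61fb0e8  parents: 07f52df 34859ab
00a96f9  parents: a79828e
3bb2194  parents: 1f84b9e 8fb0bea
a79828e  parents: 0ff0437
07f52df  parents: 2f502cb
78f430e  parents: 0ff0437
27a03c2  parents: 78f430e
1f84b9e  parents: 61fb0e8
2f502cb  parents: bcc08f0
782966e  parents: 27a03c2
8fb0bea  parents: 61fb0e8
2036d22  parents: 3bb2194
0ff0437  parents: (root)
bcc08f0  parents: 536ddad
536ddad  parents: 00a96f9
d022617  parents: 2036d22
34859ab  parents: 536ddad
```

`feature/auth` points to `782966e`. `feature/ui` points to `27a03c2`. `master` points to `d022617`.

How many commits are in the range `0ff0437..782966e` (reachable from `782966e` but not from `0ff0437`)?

3

Reachable from 782966e: {0ff0437, 27a03c2, 782966e, 78f430e}.
Reachable from 0ff0437: {0ff0437}.
In 782966e's history but not 0ff0437's: {27a03c2, 782966e, 78f430e} — 3 commits.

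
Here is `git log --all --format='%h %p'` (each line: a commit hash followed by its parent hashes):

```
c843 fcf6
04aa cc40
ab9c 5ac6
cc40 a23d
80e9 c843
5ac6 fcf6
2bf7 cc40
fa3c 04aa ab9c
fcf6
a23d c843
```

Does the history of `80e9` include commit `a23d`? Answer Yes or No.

Ancestors of 80e9: {80e9, c843, fcf6}.
a23d is not in that set, so it is not an ancestor of 80e9.

No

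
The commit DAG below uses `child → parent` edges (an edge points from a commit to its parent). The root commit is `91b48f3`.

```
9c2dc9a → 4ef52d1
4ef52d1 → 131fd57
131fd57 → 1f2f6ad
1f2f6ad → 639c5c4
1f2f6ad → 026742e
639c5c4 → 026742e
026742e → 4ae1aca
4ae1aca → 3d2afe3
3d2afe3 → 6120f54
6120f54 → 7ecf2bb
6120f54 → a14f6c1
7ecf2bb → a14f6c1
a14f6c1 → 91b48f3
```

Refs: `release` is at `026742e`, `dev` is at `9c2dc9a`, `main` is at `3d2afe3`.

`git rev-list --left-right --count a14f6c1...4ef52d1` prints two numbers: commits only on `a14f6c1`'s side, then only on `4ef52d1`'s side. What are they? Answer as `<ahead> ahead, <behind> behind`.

0 ahead, 9 behind

Reachable from a14f6c1: {91b48f3, a14f6c1}.
Reachable from 4ef52d1: {026742e, 131fd57, 1f2f6ad, 3d2afe3, 4ae1aca, 4ef52d1, 6120f54, 639c5c4, 7ecf2bb, 91b48f3, a14f6c1}.
Only in a14f6c1's history (ahead): {} — 0.
Only in 4ef52d1's history (behind): {026742e, 131fd57, 1f2f6ad, 3d2afe3, 4ae1aca, 4ef52d1, 6120f54, 639c5c4, 7ecf2bb} — 9.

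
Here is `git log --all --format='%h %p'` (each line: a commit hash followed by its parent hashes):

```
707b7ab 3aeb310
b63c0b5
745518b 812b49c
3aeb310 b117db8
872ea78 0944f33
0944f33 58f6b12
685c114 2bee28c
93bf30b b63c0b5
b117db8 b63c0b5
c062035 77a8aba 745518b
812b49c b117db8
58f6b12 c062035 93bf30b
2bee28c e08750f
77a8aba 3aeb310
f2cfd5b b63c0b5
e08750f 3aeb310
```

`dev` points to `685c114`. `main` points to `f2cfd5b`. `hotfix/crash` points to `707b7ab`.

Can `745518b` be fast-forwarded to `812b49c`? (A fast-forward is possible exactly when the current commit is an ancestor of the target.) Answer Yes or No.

No

A fast-forward from 745518b to 812b49c is possible iff 745518b is an ancestor of 812b49c.
Ancestors of 812b49c: {812b49c, b117db8, b63c0b5}.
745518b is not among them, so fast-forward is not possible.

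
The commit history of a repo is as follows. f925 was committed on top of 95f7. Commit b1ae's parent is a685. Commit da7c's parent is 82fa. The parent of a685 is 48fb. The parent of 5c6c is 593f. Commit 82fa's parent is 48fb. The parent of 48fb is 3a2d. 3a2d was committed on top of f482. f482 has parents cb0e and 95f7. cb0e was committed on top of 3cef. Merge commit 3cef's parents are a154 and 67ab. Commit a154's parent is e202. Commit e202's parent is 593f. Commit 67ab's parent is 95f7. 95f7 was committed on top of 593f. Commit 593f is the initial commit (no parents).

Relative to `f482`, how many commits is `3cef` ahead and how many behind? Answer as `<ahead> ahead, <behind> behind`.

0 ahead, 2 behind

Reachable from 3cef: {3cef, 593f, 67ab, 95f7, a154, e202}.
Reachable from f482: {3cef, 593f, 67ab, 95f7, a154, cb0e, e202, f482}.
Only in 3cef's history (ahead): {} — 0.
Only in f482's history (behind): {cb0e, f482} — 2.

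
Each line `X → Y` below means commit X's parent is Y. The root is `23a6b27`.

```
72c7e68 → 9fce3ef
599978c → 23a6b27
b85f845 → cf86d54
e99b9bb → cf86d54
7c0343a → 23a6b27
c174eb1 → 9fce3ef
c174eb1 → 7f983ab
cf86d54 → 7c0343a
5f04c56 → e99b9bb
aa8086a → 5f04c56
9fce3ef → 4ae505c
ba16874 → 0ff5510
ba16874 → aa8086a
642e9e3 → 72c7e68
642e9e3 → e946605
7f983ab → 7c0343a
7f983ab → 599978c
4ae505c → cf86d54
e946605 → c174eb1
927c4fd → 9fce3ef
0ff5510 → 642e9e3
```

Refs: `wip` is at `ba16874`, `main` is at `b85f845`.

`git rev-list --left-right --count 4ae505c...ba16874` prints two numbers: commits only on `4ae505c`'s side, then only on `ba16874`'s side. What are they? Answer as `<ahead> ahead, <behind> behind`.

0 ahead, 12 behind

Reachable from 4ae505c: {23a6b27, 4ae505c, 7c0343a, cf86d54}.
Reachable from ba16874: {0ff5510, 23a6b27, 4ae505c, 599978c, 5f04c56, 642e9e3, 72c7e68, 7c0343a, 7f983ab, 9fce3ef, aa8086a, ba16874, c174eb1, cf86d54, e946605, e99b9bb}.
Only in 4ae505c's history (ahead): {} — 0.
Only in ba16874's history (behind): {0ff5510, 599978c, 5f04c56, 642e9e3, 72c7e68, 7f983ab, 9fce3ef, aa8086a, ba16874, c174eb1, e946605, e99b9bb} — 12.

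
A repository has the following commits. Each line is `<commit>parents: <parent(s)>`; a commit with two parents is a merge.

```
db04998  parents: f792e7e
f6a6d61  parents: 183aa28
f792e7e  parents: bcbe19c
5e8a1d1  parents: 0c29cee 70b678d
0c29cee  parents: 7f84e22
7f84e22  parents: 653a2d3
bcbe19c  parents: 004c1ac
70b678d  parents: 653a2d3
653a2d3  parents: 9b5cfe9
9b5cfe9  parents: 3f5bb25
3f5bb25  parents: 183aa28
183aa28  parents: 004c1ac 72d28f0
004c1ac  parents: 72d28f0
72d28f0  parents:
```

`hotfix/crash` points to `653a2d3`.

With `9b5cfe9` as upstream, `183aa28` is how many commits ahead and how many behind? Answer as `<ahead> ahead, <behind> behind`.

Reachable from 183aa28: {004c1ac, 183aa28, 72d28f0}.
Reachable from 9b5cfe9: {004c1ac, 183aa28, 3f5bb25, 72d28f0, 9b5cfe9}.
Only in 183aa28's history (ahead): {} — 0.
Only in 9b5cfe9's history (behind): {3f5bb25, 9b5cfe9} — 2.

0 ahead, 2 behind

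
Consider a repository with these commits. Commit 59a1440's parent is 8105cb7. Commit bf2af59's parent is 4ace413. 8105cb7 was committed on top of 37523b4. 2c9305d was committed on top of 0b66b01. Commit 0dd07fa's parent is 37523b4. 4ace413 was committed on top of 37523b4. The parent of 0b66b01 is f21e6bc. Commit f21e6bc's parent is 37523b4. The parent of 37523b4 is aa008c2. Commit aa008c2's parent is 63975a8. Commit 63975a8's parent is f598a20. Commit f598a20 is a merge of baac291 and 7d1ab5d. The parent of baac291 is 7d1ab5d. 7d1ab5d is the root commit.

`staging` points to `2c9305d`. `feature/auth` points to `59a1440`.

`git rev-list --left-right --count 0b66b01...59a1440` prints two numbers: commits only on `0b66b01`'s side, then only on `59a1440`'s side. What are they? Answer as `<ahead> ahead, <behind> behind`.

Reachable from 0b66b01: {0b66b01, 37523b4, 63975a8, 7d1ab5d, aa008c2, baac291, f21e6bc, f598a20}.
Reachable from 59a1440: {37523b4, 59a1440, 63975a8, 7d1ab5d, 8105cb7, aa008c2, baac291, f598a20}.
Only in 0b66b01's history (ahead): {0b66b01, f21e6bc} — 2.
Only in 59a1440's history (behind): {59a1440, 8105cb7} — 2.

2 ahead, 2 behind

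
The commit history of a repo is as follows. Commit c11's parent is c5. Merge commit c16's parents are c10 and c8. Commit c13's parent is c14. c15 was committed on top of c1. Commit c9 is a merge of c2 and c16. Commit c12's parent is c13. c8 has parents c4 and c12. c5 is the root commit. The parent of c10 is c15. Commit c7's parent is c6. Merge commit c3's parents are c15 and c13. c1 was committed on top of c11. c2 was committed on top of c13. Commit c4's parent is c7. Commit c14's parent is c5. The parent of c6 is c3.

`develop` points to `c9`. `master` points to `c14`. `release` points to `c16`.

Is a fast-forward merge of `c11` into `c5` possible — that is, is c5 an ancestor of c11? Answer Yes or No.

A fast-forward from c5 to c11 is possible iff c5 is an ancestor of c11.
Ancestors of c11: {c11, c5}.
c5 is among them, so fast-forward is possible.

Yes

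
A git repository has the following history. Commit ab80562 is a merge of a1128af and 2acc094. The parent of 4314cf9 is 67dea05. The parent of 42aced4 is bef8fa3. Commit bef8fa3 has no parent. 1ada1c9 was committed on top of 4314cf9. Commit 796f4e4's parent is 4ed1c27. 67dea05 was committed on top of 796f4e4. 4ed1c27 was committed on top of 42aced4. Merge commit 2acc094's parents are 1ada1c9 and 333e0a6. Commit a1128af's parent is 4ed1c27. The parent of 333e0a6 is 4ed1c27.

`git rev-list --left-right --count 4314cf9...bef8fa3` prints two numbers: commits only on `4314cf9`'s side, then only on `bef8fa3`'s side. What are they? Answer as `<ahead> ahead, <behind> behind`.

5 ahead, 0 behind

Reachable from 4314cf9: {42aced4, 4314cf9, 4ed1c27, 67dea05, 796f4e4, bef8fa3}.
Reachable from bef8fa3: {bef8fa3}.
Only in 4314cf9's history (ahead): {42aced4, 4314cf9, 4ed1c27, 67dea05, 796f4e4} — 5.
Only in bef8fa3's history (behind): {} — 0.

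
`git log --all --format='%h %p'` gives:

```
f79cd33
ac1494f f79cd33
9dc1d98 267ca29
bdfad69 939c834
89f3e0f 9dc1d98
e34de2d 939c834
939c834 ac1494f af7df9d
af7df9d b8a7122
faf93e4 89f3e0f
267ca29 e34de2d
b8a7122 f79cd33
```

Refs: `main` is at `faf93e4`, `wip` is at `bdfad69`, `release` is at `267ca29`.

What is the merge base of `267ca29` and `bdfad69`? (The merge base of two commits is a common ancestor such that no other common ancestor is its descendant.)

Ancestors of 267ca29: {267ca29, 939c834, ac1494f, af7df9d, b8a7122, e34de2d, f79cd33}.
Ancestors of bdfad69: {939c834, ac1494f, af7df9d, b8a7122, bdfad69, f79cd33}.
Common ancestors: {939c834, ac1494f, af7df9d, b8a7122, f79cd33}.
Among these, 939c834 is not an ancestor of any other common ancestor — it is the merge base.

939c834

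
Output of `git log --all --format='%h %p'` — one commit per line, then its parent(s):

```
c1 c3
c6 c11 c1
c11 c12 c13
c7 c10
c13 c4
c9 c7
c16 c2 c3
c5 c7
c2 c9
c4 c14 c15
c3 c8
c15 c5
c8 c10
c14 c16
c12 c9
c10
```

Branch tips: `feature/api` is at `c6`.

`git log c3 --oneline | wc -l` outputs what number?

3

Walking parent pointers from c3: reachable set = {c10, c3, c8}.
That is 3 commits.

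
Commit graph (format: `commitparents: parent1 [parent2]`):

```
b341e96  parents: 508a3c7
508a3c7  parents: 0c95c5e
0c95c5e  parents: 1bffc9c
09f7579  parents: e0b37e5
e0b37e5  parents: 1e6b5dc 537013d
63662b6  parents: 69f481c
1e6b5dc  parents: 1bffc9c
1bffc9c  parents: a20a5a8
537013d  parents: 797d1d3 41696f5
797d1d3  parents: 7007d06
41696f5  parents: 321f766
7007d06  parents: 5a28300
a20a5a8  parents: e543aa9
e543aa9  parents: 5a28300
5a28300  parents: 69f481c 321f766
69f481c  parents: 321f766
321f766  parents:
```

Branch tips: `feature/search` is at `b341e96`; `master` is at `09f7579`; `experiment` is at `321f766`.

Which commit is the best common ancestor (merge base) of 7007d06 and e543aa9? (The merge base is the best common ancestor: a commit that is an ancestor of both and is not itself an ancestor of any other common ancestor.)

5a28300

Ancestors of 7007d06: {321f766, 5a28300, 69f481c, 7007d06}.
Ancestors of e543aa9: {321f766, 5a28300, 69f481c, e543aa9}.
Common ancestors: {321f766, 5a28300, 69f481c}.
Among these, 5a28300 is not an ancestor of any other common ancestor — it is the merge base.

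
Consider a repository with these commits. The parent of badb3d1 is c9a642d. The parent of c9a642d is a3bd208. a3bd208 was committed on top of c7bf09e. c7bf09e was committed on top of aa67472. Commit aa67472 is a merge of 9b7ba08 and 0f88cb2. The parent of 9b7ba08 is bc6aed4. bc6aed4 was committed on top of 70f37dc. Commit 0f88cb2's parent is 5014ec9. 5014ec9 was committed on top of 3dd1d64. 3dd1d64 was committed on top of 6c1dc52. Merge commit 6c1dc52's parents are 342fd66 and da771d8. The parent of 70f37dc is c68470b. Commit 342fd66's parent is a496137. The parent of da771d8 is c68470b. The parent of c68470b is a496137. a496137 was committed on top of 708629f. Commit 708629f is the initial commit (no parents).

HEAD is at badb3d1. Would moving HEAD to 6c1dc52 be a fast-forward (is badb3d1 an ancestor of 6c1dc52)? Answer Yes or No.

A fast-forward from badb3d1 to 6c1dc52 is possible iff badb3d1 is an ancestor of 6c1dc52.
Ancestors of 6c1dc52: {342fd66, 6c1dc52, 708629f, a496137, c68470b, da771d8}.
badb3d1 is not among them, so fast-forward is not possible.

No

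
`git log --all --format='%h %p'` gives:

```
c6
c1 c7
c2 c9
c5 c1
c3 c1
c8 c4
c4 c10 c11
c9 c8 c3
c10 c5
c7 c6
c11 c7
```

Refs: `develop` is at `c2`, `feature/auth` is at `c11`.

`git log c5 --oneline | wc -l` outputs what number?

4

Walking parent pointers from c5: reachable set = {c1, c5, c6, c7}.
That is 4 commits.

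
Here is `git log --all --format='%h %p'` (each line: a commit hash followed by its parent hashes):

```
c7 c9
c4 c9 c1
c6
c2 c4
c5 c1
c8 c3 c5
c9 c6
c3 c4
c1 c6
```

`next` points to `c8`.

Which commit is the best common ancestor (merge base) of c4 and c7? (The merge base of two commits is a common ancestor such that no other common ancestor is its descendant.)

Ancestors of c4: {c1, c4, c6, c9}.
Ancestors of c7: {c6, c7, c9}.
Common ancestors: {c6, c9}.
Among these, c9 is not an ancestor of any other common ancestor — it is the merge base.

c9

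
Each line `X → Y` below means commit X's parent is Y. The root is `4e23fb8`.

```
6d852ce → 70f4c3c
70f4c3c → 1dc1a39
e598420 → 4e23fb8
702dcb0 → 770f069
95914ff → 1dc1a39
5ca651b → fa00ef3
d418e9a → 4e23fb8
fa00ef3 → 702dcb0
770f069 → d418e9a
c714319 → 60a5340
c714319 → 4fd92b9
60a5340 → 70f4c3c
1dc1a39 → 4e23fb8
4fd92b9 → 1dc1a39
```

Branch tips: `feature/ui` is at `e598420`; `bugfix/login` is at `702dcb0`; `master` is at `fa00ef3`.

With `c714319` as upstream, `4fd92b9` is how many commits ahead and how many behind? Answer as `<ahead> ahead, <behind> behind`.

0 ahead, 3 behind

Reachable from 4fd92b9: {1dc1a39, 4e23fb8, 4fd92b9}.
Reachable from c714319: {1dc1a39, 4e23fb8, 4fd92b9, 60a5340, 70f4c3c, c714319}.
Only in 4fd92b9's history (ahead): {} — 0.
Only in c714319's history (behind): {60a5340, 70f4c3c, c714319} — 3.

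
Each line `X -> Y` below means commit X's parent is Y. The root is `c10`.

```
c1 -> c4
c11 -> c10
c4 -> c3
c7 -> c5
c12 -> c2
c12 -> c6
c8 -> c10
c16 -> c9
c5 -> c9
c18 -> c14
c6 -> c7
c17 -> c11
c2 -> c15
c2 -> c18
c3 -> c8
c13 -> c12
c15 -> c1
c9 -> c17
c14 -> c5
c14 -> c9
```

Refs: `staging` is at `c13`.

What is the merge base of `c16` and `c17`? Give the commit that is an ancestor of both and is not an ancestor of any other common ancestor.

c17

Ancestors of c16: {c10, c11, c16, c17, c9}.
Ancestors of c17: {c10, c11, c17}.
Common ancestors: {c10, c11, c17}.
Among these, c17 is not an ancestor of any other common ancestor — it is the merge base.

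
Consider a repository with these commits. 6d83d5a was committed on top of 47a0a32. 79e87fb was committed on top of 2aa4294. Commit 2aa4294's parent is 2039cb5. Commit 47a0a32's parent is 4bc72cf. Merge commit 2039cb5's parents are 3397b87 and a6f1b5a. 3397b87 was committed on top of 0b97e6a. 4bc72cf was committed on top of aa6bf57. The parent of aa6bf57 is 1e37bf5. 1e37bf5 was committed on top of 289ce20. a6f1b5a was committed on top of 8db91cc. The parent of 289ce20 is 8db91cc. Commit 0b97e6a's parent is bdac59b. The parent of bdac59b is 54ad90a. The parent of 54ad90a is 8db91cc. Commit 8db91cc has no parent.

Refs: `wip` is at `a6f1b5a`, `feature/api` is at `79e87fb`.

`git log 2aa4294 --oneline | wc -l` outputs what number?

8

Walking parent pointers from 2aa4294: reachable set = {0b97e6a, 2039cb5, 2aa4294, 3397b87, 54ad90a, 8db91cc, a6f1b5a, bdac59b}.
That is 8 commits.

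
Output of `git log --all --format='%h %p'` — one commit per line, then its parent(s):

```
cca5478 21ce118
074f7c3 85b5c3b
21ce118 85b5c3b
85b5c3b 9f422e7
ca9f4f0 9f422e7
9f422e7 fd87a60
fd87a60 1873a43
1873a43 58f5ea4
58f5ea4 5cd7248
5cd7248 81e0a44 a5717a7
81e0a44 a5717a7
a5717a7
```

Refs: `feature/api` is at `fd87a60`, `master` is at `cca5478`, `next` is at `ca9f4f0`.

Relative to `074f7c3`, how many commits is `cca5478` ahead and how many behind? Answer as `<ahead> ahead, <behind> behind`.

2 ahead, 1 behind

Reachable from cca5478: {1873a43, 21ce118, 58f5ea4, 5cd7248, 81e0a44, 85b5c3b, 9f422e7, a5717a7, cca5478, fd87a60}.
Reachable from 074f7c3: {074f7c3, 1873a43, 58f5ea4, 5cd7248, 81e0a44, 85b5c3b, 9f422e7, a5717a7, fd87a60}.
Only in cca5478's history (ahead): {21ce118, cca5478} — 2.
Only in 074f7c3's history (behind): {074f7c3} — 1.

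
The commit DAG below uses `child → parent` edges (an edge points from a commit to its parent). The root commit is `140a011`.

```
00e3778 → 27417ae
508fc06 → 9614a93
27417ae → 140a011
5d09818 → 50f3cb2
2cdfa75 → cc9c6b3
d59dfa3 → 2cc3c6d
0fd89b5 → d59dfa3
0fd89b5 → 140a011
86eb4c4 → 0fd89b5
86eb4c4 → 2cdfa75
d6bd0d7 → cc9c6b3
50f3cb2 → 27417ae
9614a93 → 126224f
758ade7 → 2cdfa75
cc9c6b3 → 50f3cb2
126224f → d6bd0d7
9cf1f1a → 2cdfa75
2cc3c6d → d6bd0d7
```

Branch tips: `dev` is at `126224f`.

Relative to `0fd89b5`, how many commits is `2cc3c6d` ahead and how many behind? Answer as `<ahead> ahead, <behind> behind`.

0 ahead, 2 behind

Reachable from 2cc3c6d: {140a011, 27417ae, 2cc3c6d, 50f3cb2, cc9c6b3, d6bd0d7}.
Reachable from 0fd89b5: {0fd89b5, 140a011, 27417ae, 2cc3c6d, 50f3cb2, cc9c6b3, d59dfa3, d6bd0d7}.
Only in 2cc3c6d's history (ahead): {} — 0.
Only in 0fd89b5's history (behind): {0fd89b5, d59dfa3} — 2.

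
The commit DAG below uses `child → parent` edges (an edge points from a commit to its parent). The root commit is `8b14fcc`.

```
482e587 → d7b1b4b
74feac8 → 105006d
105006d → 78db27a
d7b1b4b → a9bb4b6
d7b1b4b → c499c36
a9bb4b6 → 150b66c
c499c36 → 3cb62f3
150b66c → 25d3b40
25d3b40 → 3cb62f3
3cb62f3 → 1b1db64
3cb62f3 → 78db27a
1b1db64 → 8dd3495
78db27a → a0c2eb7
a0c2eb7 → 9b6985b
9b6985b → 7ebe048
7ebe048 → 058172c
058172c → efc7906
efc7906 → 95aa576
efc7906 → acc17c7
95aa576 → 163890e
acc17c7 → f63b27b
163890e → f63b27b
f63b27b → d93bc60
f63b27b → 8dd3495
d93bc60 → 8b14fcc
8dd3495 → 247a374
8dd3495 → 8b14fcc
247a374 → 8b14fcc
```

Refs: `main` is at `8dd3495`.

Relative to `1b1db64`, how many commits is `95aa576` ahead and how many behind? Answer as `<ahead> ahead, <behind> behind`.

4 ahead, 1 behind

Reachable from 95aa576: {163890e, 247a374, 8b14fcc, 8dd3495, 95aa576, d93bc60, f63b27b}.
Reachable from 1b1db64: {1b1db64, 247a374, 8b14fcc, 8dd3495}.
Only in 95aa576's history (ahead): {163890e, 95aa576, d93bc60, f63b27b} — 4.
Only in 1b1db64's history (behind): {1b1db64} — 1.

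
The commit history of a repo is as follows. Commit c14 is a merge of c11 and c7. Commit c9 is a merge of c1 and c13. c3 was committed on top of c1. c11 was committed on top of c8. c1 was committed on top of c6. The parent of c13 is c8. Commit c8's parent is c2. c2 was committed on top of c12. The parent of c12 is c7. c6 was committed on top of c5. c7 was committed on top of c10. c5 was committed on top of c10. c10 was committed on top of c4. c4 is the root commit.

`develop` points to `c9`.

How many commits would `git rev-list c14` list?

8

Walking parent pointers from c14: reachable set = {c10, c11, c12, c14, c2, c4, c7, c8}.
That is 8 commits.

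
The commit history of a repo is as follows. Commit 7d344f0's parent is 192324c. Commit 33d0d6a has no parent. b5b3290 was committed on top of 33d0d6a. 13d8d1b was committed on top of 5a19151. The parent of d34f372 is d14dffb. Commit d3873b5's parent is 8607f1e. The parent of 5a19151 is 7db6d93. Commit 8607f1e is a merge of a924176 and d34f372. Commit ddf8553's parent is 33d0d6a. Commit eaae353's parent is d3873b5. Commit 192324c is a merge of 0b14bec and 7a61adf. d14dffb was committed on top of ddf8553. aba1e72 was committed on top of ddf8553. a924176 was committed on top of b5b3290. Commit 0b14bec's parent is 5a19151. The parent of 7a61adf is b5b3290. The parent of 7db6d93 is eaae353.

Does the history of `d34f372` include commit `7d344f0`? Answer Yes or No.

No

Ancestors of d34f372: {33d0d6a, d14dffb, d34f372, ddf8553}.
7d344f0 is not in that set, so it is not an ancestor of d34f372.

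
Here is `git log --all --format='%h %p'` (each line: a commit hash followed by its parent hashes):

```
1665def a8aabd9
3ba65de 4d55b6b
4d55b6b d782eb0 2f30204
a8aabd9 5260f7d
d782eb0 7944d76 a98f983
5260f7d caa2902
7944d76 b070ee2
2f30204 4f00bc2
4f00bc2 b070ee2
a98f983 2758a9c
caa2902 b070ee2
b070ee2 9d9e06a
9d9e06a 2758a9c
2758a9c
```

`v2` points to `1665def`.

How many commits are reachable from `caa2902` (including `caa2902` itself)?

4

Walking parent pointers from caa2902: reachable set = {2758a9c, 9d9e06a, b070ee2, caa2902}.
That is 4 commits.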